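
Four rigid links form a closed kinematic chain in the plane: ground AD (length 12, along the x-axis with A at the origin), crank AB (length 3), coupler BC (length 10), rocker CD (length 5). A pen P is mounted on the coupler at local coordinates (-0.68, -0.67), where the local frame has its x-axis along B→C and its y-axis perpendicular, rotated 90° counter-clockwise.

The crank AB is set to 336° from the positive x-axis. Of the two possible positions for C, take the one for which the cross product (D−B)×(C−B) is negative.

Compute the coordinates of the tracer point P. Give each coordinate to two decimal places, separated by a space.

1.86 -1.58

A=(0,0), D=(12.00,0)
B = A + 3.00·(cos336°, sin336°) = (2.7406, -1.2202)
|BD| = 9.3394
circle(B,10.00) ∩ circle(D,5.00): a=8.6849, h=4.9570
  candidates: C₊=(10.7035,4.8290) cross=46.295; C₋=(11.9988,-5.0000) cross=-46.295
  mode - wants cross < 0 → take C=(11.9988,-5.0000) (cross=-46.295)
ex = (C−B)/|BC| = (0.9258,-0.3780); ey = (0.3780,0.9258)
P = B + -0.68·ex + -0.67·ey = (1.8578,-1.5835)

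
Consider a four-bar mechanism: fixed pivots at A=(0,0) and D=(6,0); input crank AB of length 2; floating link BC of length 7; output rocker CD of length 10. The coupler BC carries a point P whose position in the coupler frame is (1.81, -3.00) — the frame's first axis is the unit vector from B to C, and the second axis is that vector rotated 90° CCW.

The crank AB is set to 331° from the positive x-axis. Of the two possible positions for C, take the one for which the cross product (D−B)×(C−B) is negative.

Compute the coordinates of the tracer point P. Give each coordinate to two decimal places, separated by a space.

A=(0,0), D=(6.00,0)
B = A + 2.00·(cos331°, sin331°) = (1.7492, -0.9696)
|BD| = 4.3599
circle(B,7.00) ∩ circle(D,10.00): a=-3.6687, h=5.9616
  candidates: C₊=(-3.1534,4.0268) cross=25.992; C₋=(-0.5018,-7.5978) cross=-25.992
  mode - wants cross < 0 → take C=(-0.5018,-7.5978) (cross=-25.992)
ex = (C−B)/|BC| = (-0.3216,-0.9469); ey = (0.9469,-0.3216)
P = B + 1.81·ex + -3.00·ey = (-1.6735,-1.7187)

-1.67 -1.72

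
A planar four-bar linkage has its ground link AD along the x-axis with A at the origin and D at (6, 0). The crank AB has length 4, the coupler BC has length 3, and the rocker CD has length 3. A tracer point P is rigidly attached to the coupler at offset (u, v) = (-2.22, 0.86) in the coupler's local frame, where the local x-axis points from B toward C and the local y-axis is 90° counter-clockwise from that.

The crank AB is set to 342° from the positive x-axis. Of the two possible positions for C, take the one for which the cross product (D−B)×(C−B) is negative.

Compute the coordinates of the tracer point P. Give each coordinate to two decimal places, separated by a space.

2.51 0.76

A=(0,0), D=(6.00,0)
B = A + 4.00·(cos342°, sin342°) = (3.8042, -1.2361)
|BD| = 2.5198
circle(B,3.00) ∩ circle(D,3.00): a=1.2599, h=2.7226
  candidates: C₊=(3.5665,1.7545) cross=6.860; C₋=(6.2377,-2.9906) cross=-6.860
  mode - wants cross < 0 → take C=(6.2377,-2.9906) (cross=-6.860)
ex = (C−B)/|BC| = (0.8112,-0.5848); ey = (0.5848,0.8112)
P = B + -2.22·ex + 0.86·ey = (2.5064,0.7599)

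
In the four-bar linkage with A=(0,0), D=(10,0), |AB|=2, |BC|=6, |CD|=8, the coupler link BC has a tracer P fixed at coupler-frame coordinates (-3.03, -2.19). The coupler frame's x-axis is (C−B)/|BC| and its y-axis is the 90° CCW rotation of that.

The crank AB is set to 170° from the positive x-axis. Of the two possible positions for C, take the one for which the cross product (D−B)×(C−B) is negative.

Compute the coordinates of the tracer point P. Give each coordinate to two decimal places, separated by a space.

-5.70 0.50

A=(0,0), D=(10.00,0)
B = A + 2.00·(cos170°, sin170°) = (-1.9696, 0.3473)
|BD| = 11.9747
circle(B,6.00) ∩ circle(D,8.00): a=4.8182, h=3.5756
  candidates: C₊=(2.9503,3.7817) cross=42.817; C₋=(2.7428,-3.3666) cross=-42.817
  mode - wants cross < 0 → take C=(2.7428,-3.3666) (cross=-42.817)
ex = (C−B)/|BC| = (0.7854,-0.6190); ey = (0.6190,0.7854)
P = B + -3.03·ex + -2.19·ey = (-5.7050,0.5027)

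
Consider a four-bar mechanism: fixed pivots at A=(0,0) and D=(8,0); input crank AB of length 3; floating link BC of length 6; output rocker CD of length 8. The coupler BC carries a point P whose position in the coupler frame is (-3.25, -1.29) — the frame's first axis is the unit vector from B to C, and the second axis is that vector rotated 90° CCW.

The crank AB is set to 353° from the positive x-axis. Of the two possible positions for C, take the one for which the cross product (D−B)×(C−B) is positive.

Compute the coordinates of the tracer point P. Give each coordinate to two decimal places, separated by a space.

4.64 -3.44

A=(0,0), D=(8.00,0)
B = A + 3.00·(cos353°, sin353°) = (2.9776, -0.3656)
|BD| = 5.0357
circle(B,6.00) ∩ circle(D,8.00): a=-0.2624, h=5.9943
  candidates: C₊=(2.2808,5.5938) cross=30.185; C₋=(3.1512,-6.3631) cross=-30.185
  mode + wants cross > 0 → take C=(2.2808,5.5938) (cross=30.185)
ex = (C−B)/|BC| = (-0.1161,0.9932); ey = (-0.9932,-0.1161)
P = B + -3.25·ex + -1.29·ey = (4.6364,-3.4438)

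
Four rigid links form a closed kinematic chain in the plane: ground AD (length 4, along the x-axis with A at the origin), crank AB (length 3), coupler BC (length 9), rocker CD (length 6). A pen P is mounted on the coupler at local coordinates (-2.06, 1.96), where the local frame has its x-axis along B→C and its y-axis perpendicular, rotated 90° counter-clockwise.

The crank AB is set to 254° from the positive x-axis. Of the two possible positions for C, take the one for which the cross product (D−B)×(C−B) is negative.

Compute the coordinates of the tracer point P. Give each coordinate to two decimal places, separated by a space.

A=(0,0), D=(4.00,0)
B = A + 3.00·(cos254°, sin254°) = (-0.8269, -2.8838)
|BD| = 5.6227
circle(B,9.00) ∩ circle(D,6.00): a=6.8130, h=5.8808
  candidates: C₊=(2.0057,5.6588) cross=33.066; C₋=(8.0379,-4.4380) cross=-33.066
  mode - wants cross < 0 → take C=(8.0379,-4.4380) (cross=-33.066)
ex = (C−B)/|BC| = (0.9850,-0.1727); ey = (0.1727,0.9850)
P = B + -2.06·ex + 1.96·ey = (-2.5175,-0.5975)

-2.52 -0.60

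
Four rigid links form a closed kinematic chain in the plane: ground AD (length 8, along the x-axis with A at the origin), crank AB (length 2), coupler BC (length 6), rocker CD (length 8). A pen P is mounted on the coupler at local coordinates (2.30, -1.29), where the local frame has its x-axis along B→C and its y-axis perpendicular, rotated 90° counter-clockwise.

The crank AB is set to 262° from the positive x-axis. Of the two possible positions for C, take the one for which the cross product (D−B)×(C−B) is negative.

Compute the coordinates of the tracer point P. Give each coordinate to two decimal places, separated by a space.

0.18 -4.58

A=(0,0), D=(8.00,0)
B = A + 2.00·(cos262°, sin262°) = (-0.2783, -1.9805)
|BD| = 8.5120
circle(B,6.00) ∩ circle(D,8.00): a=2.6112, h=5.4020
  candidates: C₊=(1.0043,3.8808) cross=45.981; C₋=(3.5181,-6.6267) cross=-45.981
  mode - wants cross < 0 → take C=(3.5181,-6.6267) (cross=-45.981)
ex = (C−B)/|BC| = (0.6327,-0.7744); ey = (0.7744,0.6327)
P = B + 2.30·ex + -1.29·ey = (0.1781,-4.5778)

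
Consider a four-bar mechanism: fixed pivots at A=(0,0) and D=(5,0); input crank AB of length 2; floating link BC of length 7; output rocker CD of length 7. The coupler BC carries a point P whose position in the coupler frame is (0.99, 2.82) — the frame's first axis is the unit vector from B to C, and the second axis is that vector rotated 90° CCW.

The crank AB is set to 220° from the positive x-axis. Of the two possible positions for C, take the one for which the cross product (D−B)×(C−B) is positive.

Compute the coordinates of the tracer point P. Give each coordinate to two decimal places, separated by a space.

A=(0,0), D=(5.00,0)
B = A + 2.00·(cos220°, sin220°) = (-1.5321, -1.2856)
|BD| = 6.6574
circle(B,7.00) ∩ circle(D,7.00): a=3.3287, h=6.1579
  candidates: C₊=(0.5448,5.3992) cross=40.996; C₋=(2.9231,-6.6848) cross=-40.996
  mode + wants cross > 0 → take C=(0.5448,5.3992) (cross=40.996)
ex = (C−B)/|BC| = (0.2967,0.9550); ey = (-0.9550,0.2967)
P = B + 0.99·ex + 2.82·ey = (-3.9314,0.4965)

-3.93 0.50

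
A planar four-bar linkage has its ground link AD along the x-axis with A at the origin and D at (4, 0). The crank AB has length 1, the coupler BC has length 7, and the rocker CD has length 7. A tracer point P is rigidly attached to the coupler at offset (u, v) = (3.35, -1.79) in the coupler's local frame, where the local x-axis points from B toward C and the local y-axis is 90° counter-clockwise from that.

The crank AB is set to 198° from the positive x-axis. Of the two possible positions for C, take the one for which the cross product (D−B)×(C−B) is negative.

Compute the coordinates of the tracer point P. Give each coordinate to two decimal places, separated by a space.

-1.20 -4.10

A=(0,0), D=(4.00,0)
B = A + 1.00·(cos198°, sin198°) = (-0.9511, -0.3090)
|BD| = 4.9607
circle(B,7.00) ∩ circle(D,7.00): a=2.4803, h=6.5458
  candidates: C₊=(1.1167,6.3786) cross=32.472; C₋=(1.9322,-6.6876) cross=-32.472
  mode - wants cross < 0 → take C=(1.9322,-6.6876) (cross=-32.472)
ex = (C−B)/|BC| = (0.4119,-0.9112); ey = (0.9112,0.4119)
P = B + 3.35·ex + -1.79·ey = (-1.2023,-4.0989)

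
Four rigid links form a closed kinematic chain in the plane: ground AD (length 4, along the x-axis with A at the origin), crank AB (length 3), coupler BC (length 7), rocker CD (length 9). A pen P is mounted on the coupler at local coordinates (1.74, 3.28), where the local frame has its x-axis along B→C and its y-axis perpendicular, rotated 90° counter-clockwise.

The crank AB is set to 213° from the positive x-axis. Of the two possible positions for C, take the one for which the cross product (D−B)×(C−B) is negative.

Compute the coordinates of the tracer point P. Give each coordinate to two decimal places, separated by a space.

A=(0,0), D=(4.00,0)
B = A + 3.00·(cos213°, sin213°) = (-2.5160, -1.6339)
|BD| = 6.7177
circle(B,7.00) ∩ circle(D,9.00): a=0.9771, h=6.9315
  candidates: C₊=(-3.2541,5.3271) cross=46.564; C₋=(0.1177,-8.1196) cross=-46.564
  mode - wants cross < 0 → take C=(0.1177,-8.1196) (cross=-46.564)
ex = (C−B)/|BC| = (0.3762,-0.9265); ey = (0.9265,0.3762)
P = B + 1.74·ex + 3.28·ey = (1.1776,-2.0120)

1.18 -2.01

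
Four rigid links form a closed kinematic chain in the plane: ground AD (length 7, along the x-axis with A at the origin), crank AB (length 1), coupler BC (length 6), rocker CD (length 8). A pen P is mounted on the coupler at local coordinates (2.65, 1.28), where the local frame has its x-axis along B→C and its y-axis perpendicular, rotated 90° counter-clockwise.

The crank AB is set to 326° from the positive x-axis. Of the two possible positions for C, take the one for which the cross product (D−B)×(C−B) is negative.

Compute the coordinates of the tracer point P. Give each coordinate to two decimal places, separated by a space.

2.68 -2.85

A=(0,0), D=(7.00,0)
B = A + 1.00·(cos326°, sin326°) = (0.8290, -0.5592)
|BD| = 6.1962
circle(B,6.00) ∩ circle(D,8.00): a=0.8387, h=5.9411
  candidates: C₊=(1.1281,5.4333) cross=36.812; C₋=(2.2005,-6.4004) cross=-36.812
  mode - wants cross < 0 → take C=(2.2005,-6.4004) (cross=-36.812)
ex = (C−B)/|BC| = (0.2286,-0.9735); ey = (0.9735,0.2286)
P = B + 2.65·ex + 1.28·ey = (2.6809,-2.8465)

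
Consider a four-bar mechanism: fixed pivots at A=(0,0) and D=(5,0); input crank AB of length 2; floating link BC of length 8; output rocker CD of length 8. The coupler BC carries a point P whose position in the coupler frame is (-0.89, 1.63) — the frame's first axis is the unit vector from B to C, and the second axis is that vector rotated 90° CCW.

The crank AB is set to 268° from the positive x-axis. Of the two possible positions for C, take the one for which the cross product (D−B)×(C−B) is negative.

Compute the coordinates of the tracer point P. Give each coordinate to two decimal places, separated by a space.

A=(0,0), D=(5.00,0)
B = A + 2.00·(cos268°, sin268°) = (-0.0698, -1.9988)
|BD| = 5.4496
circle(B,8.00) ∩ circle(D,8.00): a=2.7248, h=7.5217
  candidates: C₊=(-0.2937,5.9981) cross=40.990; C₋=(5.2239,-7.9969) cross=-40.990
  mode - wants cross < 0 → take C=(5.2239,-7.9969) (cross=-40.990)
ex = (C−B)/|BC| = (0.6617,-0.7498); ey = (0.7498,0.6617)
P = B + -0.89·ex + 1.63·ey = (0.5634,-0.2529)

0.56 -0.25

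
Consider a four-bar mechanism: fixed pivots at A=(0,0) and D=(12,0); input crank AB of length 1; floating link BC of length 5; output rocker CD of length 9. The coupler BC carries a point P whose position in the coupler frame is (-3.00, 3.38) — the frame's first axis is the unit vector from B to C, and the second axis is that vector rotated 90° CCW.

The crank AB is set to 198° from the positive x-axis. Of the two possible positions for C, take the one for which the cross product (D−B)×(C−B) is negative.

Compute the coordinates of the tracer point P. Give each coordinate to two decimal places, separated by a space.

A=(0,0), D=(12.00,0)
B = A + 1.00·(cos198°, sin198°) = (-0.9511, -0.3090)
|BD| = 12.9547
circle(B,5.00) ∩ circle(D,9.00): a=4.3160, h=2.5243
  candidates: C₊=(3.3035,2.3175) cross=32.702; C₋=(3.4239,-2.7297) cross=-32.702
  mode - wants cross < 0 → take C=(3.4239,-2.7297) (cross=-32.702)
ex = (C−B)/|BC| = (0.8750,-0.4841); ey = (0.4841,0.8750)
P = B + -3.00·ex + 3.38·ey = (-1.9397,4.1009)

-1.94 4.10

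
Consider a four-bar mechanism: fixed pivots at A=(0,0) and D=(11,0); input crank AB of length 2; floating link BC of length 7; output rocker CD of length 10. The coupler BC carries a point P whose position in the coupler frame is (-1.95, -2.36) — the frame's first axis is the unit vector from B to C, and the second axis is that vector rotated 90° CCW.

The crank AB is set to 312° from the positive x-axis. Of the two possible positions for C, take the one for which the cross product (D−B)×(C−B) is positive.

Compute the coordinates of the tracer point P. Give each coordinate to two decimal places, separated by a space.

3.31 -3.83

A=(0,0), D=(11.00,0)
B = A + 2.00·(cos312°, sin312°) = (1.3383, -1.4863)
|BD| = 9.7754
circle(B,7.00) ∩ circle(D,10.00): a=2.2791, h=6.6186
  candidates: C₊=(2.5846,5.4019) cross=64.699; C₋=(4.5972,-7.6814) cross=-64.699
  mode + wants cross > 0 → take C=(2.5846,5.4019) (cross=64.699)
ex = (C−B)/|BC| = (0.1780,0.9840); ey = (-0.9840,0.1780)
P = B + -1.95·ex + -2.36·ey = (3.3134,-3.8253)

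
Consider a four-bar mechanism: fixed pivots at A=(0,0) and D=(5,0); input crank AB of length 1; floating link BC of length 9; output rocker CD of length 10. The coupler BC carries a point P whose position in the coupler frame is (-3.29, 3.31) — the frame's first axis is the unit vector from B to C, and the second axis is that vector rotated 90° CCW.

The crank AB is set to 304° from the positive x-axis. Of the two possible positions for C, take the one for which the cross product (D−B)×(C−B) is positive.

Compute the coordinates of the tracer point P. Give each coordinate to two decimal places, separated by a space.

A=(0,0), D=(5.00,0)
B = A + 1.00·(cos304°, sin304°) = (0.5592, -0.8290)
|BD| = 4.5175
circle(B,9.00) ∩ circle(D,10.00): a=0.1558, h=8.9987
  candidates: C₊=(-0.9390,8.0454) cross=40.652; C₋=(2.3638,-9.6463) cross=-40.652
  mode + wants cross > 0 → take C=(-0.9390,8.0454) (cross=40.652)
ex = (C−B)/|BC| = (-0.1665,0.9860); ey = (-0.9860,-0.1665)
P = B + -3.29·ex + 3.31·ey = (-2.1569,-4.6241)

-2.16 -4.62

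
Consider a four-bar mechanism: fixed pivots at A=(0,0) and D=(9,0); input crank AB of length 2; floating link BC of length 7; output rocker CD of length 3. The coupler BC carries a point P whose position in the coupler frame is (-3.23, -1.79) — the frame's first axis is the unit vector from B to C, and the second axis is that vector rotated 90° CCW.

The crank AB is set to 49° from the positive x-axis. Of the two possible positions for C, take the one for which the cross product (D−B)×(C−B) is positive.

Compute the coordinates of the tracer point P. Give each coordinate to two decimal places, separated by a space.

-1.50 -0.88

A=(0,0), D=(9.00,0)
B = A + 2.00·(cos49°, sin49°) = (1.3121, 1.5094)
|BD| = 7.8347
circle(B,7.00) ∩ circle(D,3.00): a=6.4701, h=2.6717
  candidates: C₊=(8.1757,2.8845) cross=20.932; C₋=(7.1463,-2.3587) cross=-20.932
  mode + wants cross > 0 → take C=(8.1757,2.8845) (cross=20.932)
ex = (C−B)/|BC| = (0.9805,0.1964); ey = (-0.1964,0.9805)
P = B + -3.23·ex + -1.79·ey = (-1.5033,-0.8802)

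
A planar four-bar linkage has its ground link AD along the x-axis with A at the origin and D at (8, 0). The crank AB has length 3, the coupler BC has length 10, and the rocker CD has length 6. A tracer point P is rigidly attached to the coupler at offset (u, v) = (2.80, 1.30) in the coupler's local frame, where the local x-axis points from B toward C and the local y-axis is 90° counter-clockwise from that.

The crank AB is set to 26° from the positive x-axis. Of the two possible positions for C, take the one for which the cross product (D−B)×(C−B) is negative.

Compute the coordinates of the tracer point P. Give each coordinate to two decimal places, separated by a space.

A=(0,0), D=(8.00,0)
B = A + 3.00·(cos26°, sin26°) = (2.6964, 1.3151)
|BD| = 5.4642
circle(B,10.00) ∩ circle(D,6.00): a=8.5884, h=5.1225
  candidates: C₊=(12.2652,4.2200) cross=27.990; C₋=(9.7995,-5.7238) cross=-27.990
  mode - wants cross < 0 → take C=(9.7995,-5.7238) (cross=-27.990)
ex = (C−B)/|BC| = (0.7103,-0.7039); ey = (0.7039,0.7103)
P = B + 2.80·ex + 1.30·ey = (5.6003,0.2676)

5.60 0.27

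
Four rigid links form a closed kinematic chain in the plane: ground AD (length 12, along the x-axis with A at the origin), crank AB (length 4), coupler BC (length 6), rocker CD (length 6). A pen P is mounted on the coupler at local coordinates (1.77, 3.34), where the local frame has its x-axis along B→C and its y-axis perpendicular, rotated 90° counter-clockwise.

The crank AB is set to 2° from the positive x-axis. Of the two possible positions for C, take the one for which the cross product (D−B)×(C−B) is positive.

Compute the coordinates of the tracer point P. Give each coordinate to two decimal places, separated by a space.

A=(0,0), D=(12.00,0)
B = A + 4.00·(cos2°, sin2°) = (3.9976, 0.1396)
|BD| = 8.0037
circle(B,6.00) ∩ circle(D,6.00): a=4.0018, h=4.4705
  candidates: C₊=(8.0768,4.5396) cross=35.780; C₋=(7.9208,-4.4000) cross=-35.780
  mode + wants cross > 0 → take C=(8.0768,4.5396) (cross=35.780)
ex = (C−B)/|BC| = (0.6799,0.7333); ey = (-0.7333,0.6799)
P = B + 1.77·ex + 3.34·ey = (2.7516,3.7084)

2.75 3.71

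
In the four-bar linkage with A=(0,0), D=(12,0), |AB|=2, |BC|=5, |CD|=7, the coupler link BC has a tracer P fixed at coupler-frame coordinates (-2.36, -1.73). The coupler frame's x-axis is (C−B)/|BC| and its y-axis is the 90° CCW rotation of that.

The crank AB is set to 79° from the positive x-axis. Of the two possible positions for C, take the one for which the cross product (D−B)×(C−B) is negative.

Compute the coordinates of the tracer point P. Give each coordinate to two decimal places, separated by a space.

A=(0,0), D=(12.00,0)
B = A + 2.00·(cos79°, sin79°) = (0.3816, 1.9633)
|BD| = 11.7831
circle(B,5.00) ∩ circle(D,7.00): a=4.8731, h=1.1192
  candidates: C₊=(5.3731,2.2548) cross=13.187; C₋=(5.0002,0.0478) cross=-13.187
  mode - wants cross < 0 → take C=(5.0002,0.0478) (cross=-13.187)
ex = (C−B)/|BC| = (0.9237,-0.3831); ey = (0.3831,0.9237)
P = B + -2.36·ex + -1.73·ey = (-2.4611,1.2693)

-2.46 1.27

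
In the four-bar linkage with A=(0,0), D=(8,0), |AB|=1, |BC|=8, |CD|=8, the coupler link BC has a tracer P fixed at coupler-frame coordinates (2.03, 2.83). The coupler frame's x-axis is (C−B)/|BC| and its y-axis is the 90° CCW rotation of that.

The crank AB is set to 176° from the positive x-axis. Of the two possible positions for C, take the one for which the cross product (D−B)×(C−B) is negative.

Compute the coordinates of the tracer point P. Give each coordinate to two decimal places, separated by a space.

A=(0,0), D=(8.00,0)
B = A + 1.00·(cos176°, sin176°) = (-0.9976, 0.0698)
|BD| = 8.9978
circle(B,8.00) ∩ circle(D,8.00): a=4.4989, h=6.6151
  candidates: C₊=(3.5525,6.6498) cross=59.522; C₋=(3.4499,-6.5800) cross=-59.522
  mode - wants cross < 0 → take C=(3.4499,-6.5800) (cross=-59.522)
ex = (C−B)/|BC| = (0.5559,-0.8312); ey = (0.8312,0.5559)
P = B + 2.03·ex + 2.83·ey = (2.4834,-0.0443)

2.48 -0.04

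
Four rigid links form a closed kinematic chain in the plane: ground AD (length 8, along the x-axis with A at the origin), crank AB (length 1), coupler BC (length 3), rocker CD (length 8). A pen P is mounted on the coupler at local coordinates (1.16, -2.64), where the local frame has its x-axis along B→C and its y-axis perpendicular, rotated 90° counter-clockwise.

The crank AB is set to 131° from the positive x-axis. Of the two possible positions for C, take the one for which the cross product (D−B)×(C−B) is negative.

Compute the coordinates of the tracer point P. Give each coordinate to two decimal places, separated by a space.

-2.80 -1.17

A=(0,0), D=(8.00,0)
B = A + 1.00·(cos131°, sin131°) = (-0.6561, 0.7547)
|BD| = 8.6889
circle(B,3.00) ∩ circle(D,8.00): a=1.1795, h=2.7584
  candidates: C₊=(0.7586,3.4002) cross=23.968; C₋=(0.2794,-2.0957) cross=-23.968
  mode - wants cross < 0 → take C=(0.2794,-2.0957) (cross=-23.968)
ex = (C−B)/|BC| = (0.3118,-0.9501); ey = (0.9501,0.3118)
P = B + 1.16·ex + -2.64·ey = (-2.8027,-1.1706)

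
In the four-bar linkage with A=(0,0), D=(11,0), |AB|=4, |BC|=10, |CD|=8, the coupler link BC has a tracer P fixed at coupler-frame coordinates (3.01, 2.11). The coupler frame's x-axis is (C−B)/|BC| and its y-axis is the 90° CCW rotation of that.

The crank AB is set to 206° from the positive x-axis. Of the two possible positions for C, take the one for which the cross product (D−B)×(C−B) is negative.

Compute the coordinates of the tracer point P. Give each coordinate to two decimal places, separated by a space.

A=(0,0), D=(11.00,0)
B = A + 4.00·(cos206°, sin206°) = (-3.5952, -1.7535)
|BD| = 14.7001
circle(B,10.00) ∩ circle(D,8.00): a=8.5745, h=5.1456
  candidates: C₊=(4.3044,4.3782) cross=75.641; C₋=(5.5319,-5.8395) cross=-75.641
  mode - wants cross < 0 → take C=(5.5319,-5.8395) (cross=-75.641)
ex = (C−B)/|BC| = (0.9127,-0.4086); ey = (0.4086,0.9127)
P = B + 3.01·ex + 2.11·ey = (0.0142,-1.0576)

0.01 -1.06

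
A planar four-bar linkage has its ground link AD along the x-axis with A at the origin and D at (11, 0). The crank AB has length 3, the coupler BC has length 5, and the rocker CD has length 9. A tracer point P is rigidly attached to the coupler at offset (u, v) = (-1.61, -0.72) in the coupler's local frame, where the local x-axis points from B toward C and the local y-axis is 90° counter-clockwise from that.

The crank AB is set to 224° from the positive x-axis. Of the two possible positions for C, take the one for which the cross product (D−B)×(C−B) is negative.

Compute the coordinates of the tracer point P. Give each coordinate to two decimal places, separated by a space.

-3.90 -2.36

A=(0,0), D=(11.00,0)
B = A + 3.00·(cos224°, sin224°) = (-2.1580, -2.0840)
|BD| = 13.3220
circle(B,5.00) ∩ circle(D,9.00): a=4.5592, h=2.0527
  candidates: C₊=(2.0240,0.6566) cross=27.346; C₋=(2.6662,-3.3982) cross=-27.346
  mode - wants cross < 0 → take C=(2.6662,-3.3982) (cross=-27.346)
ex = (C−B)/|BC| = (0.9648,-0.2628); ey = (0.2628,0.9648)
P = B + -1.61·ex + -0.72·ey = (-3.9007,-2.3555)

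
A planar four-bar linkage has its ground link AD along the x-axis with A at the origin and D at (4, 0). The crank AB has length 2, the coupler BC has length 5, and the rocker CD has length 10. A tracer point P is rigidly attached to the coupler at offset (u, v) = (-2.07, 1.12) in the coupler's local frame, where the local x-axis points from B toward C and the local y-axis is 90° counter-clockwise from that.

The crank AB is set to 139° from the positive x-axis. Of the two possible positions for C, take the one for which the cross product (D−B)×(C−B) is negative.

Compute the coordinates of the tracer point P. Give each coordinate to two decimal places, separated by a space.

0.84 1.27

A=(0,0), D=(4.00,0)
B = A + 2.00·(cos139°, sin139°) = (-1.5094, 1.3121)
|BD| = 5.6635
circle(B,5.00) ∩ circle(D,10.00): a=-3.7896, h=3.2618
  candidates: C₊=(-4.4402,5.3631) cross=18.473; C₋=(-5.9516,-0.9829) cross=-18.473
  mode - wants cross < 0 → take C=(-5.9516,-0.9829) (cross=-18.473)
ex = (C−B)/|BC| = (-0.8884,-0.4590); ey = (0.4590,-0.8884)
P = B + -2.07·ex + 1.12·ey = (0.8437,1.2672)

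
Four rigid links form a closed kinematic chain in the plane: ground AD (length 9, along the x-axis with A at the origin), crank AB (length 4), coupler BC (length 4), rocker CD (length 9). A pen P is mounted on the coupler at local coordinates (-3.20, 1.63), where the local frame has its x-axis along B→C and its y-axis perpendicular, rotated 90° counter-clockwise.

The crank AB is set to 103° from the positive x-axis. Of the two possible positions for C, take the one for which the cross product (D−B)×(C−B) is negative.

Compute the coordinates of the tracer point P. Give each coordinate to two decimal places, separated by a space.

A=(0,0), D=(9.00,0)
B = A + 4.00·(cos103°, sin103°) = (-0.8998, 3.8975)
|BD| = 10.6394
circle(B,4.00) ∩ circle(D,9.00): a=2.2650, h=3.2969
  candidates: C₊=(2.4155,6.1355) cross=35.077; C₋=(-0.0000,-0.0000) cross=-35.077
  mode - wants cross < 0 → take C=(-0.0000,-0.0000) (cross=-35.077)
ex = (C−B)/|BC| = (0.2250,-0.9744); ey = (0.9744,0.2250)
P = B + -3.20·ex + 1.63·ey = (-0.0314,7.3821)

-0.03 7.38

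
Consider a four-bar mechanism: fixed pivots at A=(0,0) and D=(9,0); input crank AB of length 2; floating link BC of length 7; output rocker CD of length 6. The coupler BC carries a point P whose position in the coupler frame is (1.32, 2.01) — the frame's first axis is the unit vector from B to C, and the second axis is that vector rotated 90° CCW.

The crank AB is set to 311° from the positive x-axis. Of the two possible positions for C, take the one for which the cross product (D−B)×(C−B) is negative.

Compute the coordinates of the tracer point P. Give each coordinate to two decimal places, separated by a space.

3.56 -0.67

A=(0,0), D=(9.00,0)
B = A + 2.00·(cos311°, sin311°) = (1.3121, -1.5094)
|BD| = 7.8347
circle(B,7.00) ∩ circle(D,6.00): a=4.7470, h=5.1445
  candidates: C₊=(4.9790,4.4533) cross=40.306; C₋=(6.9613,-5.6430) cross=-40.306
  mode - wants cross < 0 → take C=(6.9613,-5.6430) (cross=-40.306)
ex = (C−B)/|BC| = (0.8070,-0.5905); ey = (0.5905,0.8070)
P = B + 1.32·ex + 2.01·ey = (3.5643,-0.6668)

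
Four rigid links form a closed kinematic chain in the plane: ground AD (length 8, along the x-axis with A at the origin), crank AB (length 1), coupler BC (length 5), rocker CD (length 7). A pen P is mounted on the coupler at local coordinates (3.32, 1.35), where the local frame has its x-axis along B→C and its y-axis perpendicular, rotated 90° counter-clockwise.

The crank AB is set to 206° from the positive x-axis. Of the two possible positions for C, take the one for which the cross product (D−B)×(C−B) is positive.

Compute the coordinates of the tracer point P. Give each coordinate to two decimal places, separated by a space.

-0.06 3.05

A=(0,0), D=(8.00,0)
B = A + 1.00·(cos206°, sin206°) = (-0.8988, -0.4384)
|BD| = 8.9096
circle(B,5.00) ∩ circle(D,7.00): a=3.1079, h=3.9167
  candidates: C₊=(2.0127,3.6265) cross=34.896; C₋=(2.3981,-4.1974) cross=-34.896
  mode + wants cross > 0 → take C=(2.0127,3.6265) (cross=34.896)
ex = (C−B)/|BC| = (0.5823,0.8130); ey = (-0.8130,0.5823)
P = B + 3.32·ex + 1.35·ey = (-0.0631,3.0468)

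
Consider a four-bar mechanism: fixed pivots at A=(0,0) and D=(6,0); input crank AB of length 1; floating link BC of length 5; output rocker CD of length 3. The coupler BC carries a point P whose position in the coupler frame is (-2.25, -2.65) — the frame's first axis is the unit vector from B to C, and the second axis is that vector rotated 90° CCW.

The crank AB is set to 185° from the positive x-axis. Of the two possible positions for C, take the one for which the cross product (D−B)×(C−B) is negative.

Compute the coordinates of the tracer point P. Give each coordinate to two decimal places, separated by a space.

-4.05 -1.75

A=(0,0), D=(6.00,0)
B = A + 1.00·(cos185°, sin185°) = (-0.9962, -0.0872)
|BD| = 6.9967
circle(B,5.00) ∩ circle(D,3.00): a=4.6418, h=1.8585
  candidates: C₊=(3.6221,1.8290) cross=13.004; C₋=(3.6684,-1.8877) cross=-13.004
  mode - wants cross < 0 → take C=(3.6684,-1.8877) (cross=-13.004)
ex = (C−B)/|BC| = (0.9329,-0.3601); ey = (0.3601,0.9329)
P = B + -2.25·ex + -2.65·ey = (-4.0495,-1.7491)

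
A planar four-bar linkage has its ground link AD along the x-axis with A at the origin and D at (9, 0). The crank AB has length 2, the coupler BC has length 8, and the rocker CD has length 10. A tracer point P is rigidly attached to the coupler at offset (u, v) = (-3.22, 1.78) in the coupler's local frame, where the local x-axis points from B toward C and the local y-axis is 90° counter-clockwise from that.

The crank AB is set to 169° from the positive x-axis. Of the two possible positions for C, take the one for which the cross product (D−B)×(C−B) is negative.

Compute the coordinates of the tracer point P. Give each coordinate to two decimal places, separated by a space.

A=(0,0), D=(9.00,0)
B = A + 2.00·(cos169°, sin169°) = (-1.9633, 0.3816)
|BD| = 10.9699
circle(B,8.00) ∩ circle(D,10.00): a=3.8441, h=7.0159
  candidates: C₊=(2.1226,7.2596) cross=76.964; C₋=(1.6344,-6.7638) cross=-76.964
  mode - wants cross < 0 → take C=(1.6344,-6.7638) (cross=-76.964)
ex = (C−B)/|BC| = (0.4497,-0.8932); ey = (0.8932,0.4497)
P = B + -3.22·ex + 1.78·ey = (-1.8215,4.0581)

-1.82 4.06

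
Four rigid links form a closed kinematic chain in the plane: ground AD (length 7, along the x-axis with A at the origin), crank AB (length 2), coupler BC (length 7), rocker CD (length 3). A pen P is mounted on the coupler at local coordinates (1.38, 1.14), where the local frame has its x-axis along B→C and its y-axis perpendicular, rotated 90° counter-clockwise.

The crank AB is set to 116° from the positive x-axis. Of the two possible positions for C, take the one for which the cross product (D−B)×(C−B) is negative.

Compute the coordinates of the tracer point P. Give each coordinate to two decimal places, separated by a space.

A=(0,0), D=(7.00,0)
B = A + 2.00·(cos116°, sin116°) = (-0.8767, 1.7976)
|BD| = 8.0793
circle(B,7.00) ∩ circle(D,3.00): a=6.5151, h=2.5600
  candidates: C₊=(6.0446,2.8438) cross=20.683; C₋=(4.9055,-2.1478) cross=-20.683
  mode - wants cross < 0 → take C=(4.9055,-2.1478) (cross=-20.683)
ex = (C−B)/|BC| = (0.8260,-0.5636); ey = (0.5636,0.8260)
P = B + 1.38·ex + 1.14·ey = (0.9057,1.9615)

0.91 1.96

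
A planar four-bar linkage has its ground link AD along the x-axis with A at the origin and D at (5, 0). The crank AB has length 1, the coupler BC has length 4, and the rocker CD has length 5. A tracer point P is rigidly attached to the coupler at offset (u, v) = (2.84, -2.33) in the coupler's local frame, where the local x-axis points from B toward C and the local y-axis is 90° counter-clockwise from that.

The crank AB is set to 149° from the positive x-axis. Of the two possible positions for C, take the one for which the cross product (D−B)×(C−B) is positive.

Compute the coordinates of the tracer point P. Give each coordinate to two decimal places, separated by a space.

2.73 1.32

A=(0,0), D=(5.00,0)
B = A + 1.00·(cos149°, sin149°) = (-0.8572, 0.5150)
|BD| = 5.8798
circle(B,4.00) ∩ circle(D,5.00): a=2.1745, h=3.3573
  candidates: C₊=(1.6031,3.6689) cross=19.740; C₋=(1.0149,-3.0198) cross=-19.740
  mode + wants cross > 0 → take C=(1.6031,3.6689) (cross=19.740)
ex = (C−B)/|BC| = (0.6151,0.7885); ey = (-0.7885,0.6151)
P = B + 2.84·ex + -2.33·ey = (2.7268,1.3212)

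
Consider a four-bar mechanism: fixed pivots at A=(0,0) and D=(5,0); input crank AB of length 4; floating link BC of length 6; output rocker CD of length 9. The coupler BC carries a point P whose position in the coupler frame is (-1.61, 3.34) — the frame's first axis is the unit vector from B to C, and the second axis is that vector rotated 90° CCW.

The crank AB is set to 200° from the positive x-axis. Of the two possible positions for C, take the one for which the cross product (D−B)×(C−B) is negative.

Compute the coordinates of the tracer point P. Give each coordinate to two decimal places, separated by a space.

A=(0,0), D=(5.00,0)
B = A + 4.00·(cos200°, sin200°) = (-3.7588, -1.3681)
|BD| = 8.8650
circle(B,6.00) ∩ circle(D,9.00): a=1.8944, h=5.6931
  candidates: C₊=(-2.7656,4.5492) cross=50.469; C₋=(-1.0085,-6.7006) cross=-50.469
  mode - wants cross < 0 → take C=(-1.0085,-6.7006) (cross=-50.469)
ex = (C−B)/|BC| = (0.4584,-0.8888); ey = (0.8888,0.4584)
P = B + -1.61·ex + 3.34·ey = (-1.5283,1.5938)

-1.53 1.59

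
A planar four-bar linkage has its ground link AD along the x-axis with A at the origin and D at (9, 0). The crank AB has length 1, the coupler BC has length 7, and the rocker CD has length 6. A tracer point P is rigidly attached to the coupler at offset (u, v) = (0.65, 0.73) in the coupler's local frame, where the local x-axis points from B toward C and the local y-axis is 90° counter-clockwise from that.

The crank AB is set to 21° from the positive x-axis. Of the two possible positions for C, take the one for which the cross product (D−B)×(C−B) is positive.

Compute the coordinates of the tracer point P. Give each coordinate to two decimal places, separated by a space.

0.90 1.34

A=(0,0), D=(9.00,0)
B = A + 1.00·(cos21°, sin21°) = (0.9336, 0.3584)
|BD| = 8.0744
circle(B,7.00) ∩ circle(D,6.00): a=4.8422, h=5.0550
  candidates: C₊=(5.9954,5.1935) cross=40.816; C₋=(5.5467,-4.9066) cross=-40.816
  mode + wants cross > 0 → take C=(5.9954,5.1935) (cross=40.816)
ex = (C−B)/|BC| = (0.7231,0.6907); ey = (-0.6907,0.7231)
P = B + 0.65·ex + 0.73·ey = (0.8994,1.3352)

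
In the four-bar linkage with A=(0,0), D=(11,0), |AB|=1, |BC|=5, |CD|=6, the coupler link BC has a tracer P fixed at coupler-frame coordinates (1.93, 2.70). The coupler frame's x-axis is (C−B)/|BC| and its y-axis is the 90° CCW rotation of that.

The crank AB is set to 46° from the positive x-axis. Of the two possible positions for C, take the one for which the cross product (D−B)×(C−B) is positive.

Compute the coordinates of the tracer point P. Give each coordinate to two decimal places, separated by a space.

A=(0,0), D=(11.00,0)
B = A + 1.00·(cos46°, sin46°) = (0.6947, 0.7193)
|BD| = 10.3304
circle(B,5.00) ∩ circle(D,6.00): a=4.6328, h=1.8807
  candidates: C₊=(5.4472,2.2729) cross=19.429; C₋=(5.1853,-1.4794) cross=-19.429
  mode + wants cross > 0 → take C=(5.4472,2.2729) (cross=19.429)
ex = (C−B)/|BC| = (0.9505,0.3107); ey = (-0.3107,0.9505)
P = B + 1.93·ex + 2.70·ey = (1.6902,3.8854)

1.69 3.89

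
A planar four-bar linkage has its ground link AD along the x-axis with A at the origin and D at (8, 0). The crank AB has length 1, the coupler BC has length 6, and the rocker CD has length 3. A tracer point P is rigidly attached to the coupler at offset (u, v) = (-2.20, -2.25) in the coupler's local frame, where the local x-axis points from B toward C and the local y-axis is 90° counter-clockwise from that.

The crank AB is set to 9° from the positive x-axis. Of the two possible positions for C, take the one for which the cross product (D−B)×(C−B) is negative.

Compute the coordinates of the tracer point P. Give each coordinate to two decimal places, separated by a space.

A=(0,0), D=(8.00,0)
B = A + 1.00·(cos9°, sin9°) = (0.9877, 0.1564)
|BD| = 7.0141
circle(B,6.00) ∩ circle(D,3.00): a=5.4317, h=2.5488
  candidates: C₊=(6.4749,2.5834) cross=17.877; C₋=(6.3612,-2.5129) cross=-17.877
  mode - wants cross < 0 → take C=(6.3612,-2.5129) (cross=-17.877)
ex = (C−B)/|BC| = (0.8956,-0.4449); ey = (0.4449,0.8956)
P = B + -2.20·ex + -2.25·ey = (-1.9836,-0.8799)

-1.98 -0.88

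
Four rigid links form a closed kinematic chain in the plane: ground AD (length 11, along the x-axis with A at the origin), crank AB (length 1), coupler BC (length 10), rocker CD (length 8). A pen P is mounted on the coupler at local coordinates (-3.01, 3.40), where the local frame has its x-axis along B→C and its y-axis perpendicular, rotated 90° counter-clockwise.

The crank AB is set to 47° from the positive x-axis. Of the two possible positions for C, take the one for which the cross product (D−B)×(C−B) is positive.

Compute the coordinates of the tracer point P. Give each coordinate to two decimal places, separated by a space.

-3.83 1.23

A=(0,0), D=(11.00,0)
B = A + 1.00·(cos47°, sin47°) = (0.6820, 0.7314)
|BD| = 10.3439
circle(B,10.00) ∩ circle(D,8.00): a=6.9121, h=7.2265
  candidates: C₊=(8.0877,7.4511) cross=74.750; C₋=(7.0659,-6.9658) cross=-74.750
  mode + wants cross > 0 → take C=(8.0877,7.4511) (cross=74.750)
ex = (C−B)/|BC| = (0.7406,0.6720); ey = (-0.6720,0.7406)
P = B + -3.01·ex + 3.40·ey = (-3.8318,1.2267)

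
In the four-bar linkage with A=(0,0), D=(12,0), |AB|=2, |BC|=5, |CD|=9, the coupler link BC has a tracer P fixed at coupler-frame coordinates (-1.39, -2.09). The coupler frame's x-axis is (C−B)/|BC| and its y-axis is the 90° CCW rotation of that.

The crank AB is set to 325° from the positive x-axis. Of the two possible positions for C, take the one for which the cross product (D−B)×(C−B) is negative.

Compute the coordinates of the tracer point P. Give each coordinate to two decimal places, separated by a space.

A=(0,0), D=(12.00,0)
B = A + 2.00·(cos325°, sin325°) = (1.6383, -1.1472)
|BD| = 10.4250
circle(B,5.00) ∩ circle(D,9.00): a=2.5267, h=4.3146
  candidates: C₊=(3.6748,3.4193) cross=44.980; C₋=(4.6244,-5.1576) cross=-44.980
  mode - wants cross < 0 → take C=(4.6244,-5.1576) (cross=-44.980)
ex = (C−B)/|BC| = (0.5972,-0.8021); ey = (0.8021,0.5972)
P = B + -1.39·ex + -2.09·ey = (-0.8682,-1.2804)

-0.87 -1.28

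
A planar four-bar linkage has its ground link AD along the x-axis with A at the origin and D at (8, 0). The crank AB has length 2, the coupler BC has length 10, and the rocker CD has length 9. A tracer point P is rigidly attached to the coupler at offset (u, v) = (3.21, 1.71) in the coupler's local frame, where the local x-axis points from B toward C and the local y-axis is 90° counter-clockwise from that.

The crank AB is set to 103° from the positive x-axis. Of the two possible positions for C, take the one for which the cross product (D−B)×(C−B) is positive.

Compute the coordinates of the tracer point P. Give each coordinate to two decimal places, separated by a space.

0.66 5.41

A=(0,0), D=(8.00,0)
B = A + 2.00·(cos103°, sin103°) = (-0.4499, 1.9487)
|BD| = 8.6717
circle(B,10.00) ∩ circle(D,9.00): a=5.4314, h=8.3964
  candidates: C₊=(6.7294,8.9099) cross=72.811; C₋=(2.9557,-7.4535) cross=-72.811
  mode + wants cross > 0 → take C=(6.7294,8.9099) (cross=72.811)
ex = (C−B)/|BC| = (0.7179,0.6961); ey = (-0.6961,0.7179)
P = B + 3.21·ex + 1.71·ey = (0.6643,5.4109)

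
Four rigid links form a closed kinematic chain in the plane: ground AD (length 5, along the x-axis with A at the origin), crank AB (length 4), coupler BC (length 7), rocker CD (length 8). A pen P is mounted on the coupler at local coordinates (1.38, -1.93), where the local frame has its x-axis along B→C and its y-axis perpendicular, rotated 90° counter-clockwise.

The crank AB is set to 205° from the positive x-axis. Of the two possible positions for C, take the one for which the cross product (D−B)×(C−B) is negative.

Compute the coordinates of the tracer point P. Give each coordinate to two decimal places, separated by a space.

-4.16 -4.00

A=(0,0), D=(5.00,0)
B = A + 4.00·(cos205°, sin205°) = (-3.6252, -1.6905)
|BD| = 8.7893
circle(B,7.00) ∩ circle(D,8.00): a=3.5414, h=6.0381
  candidates: C₊=(-1.3113,4.9160) cross=53.071; C₋=(1.0113,-6.9347) cross=-53.071
  mode - wants cross < 0 → take C=(1.0113,-6.9347) (cross=-53.071)
ex = (C−B)/|BC| = (0.6624,-0.7492); ey = (0.7492,0.6624)
P = B + 1.38·ex + -1.93·ey = (-4.1571,-4.0027)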